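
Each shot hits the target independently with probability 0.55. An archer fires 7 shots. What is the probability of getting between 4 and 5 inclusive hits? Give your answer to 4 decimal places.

0.5059

X ~ Binomial(7, 0.55); P(4 ≤ X ≤ 5) = Σ C(7,k) p^k (1−p)^(7−k) over k:
  k=4: C(7,4)·0.55^4·0.45^3 = 0.291848
  k=5: C(7,5)·0.55^5·0.45^2 = 0.214022
Total = 0.505869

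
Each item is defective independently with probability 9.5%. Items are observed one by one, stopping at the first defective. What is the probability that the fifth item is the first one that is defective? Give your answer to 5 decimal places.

0.06373

Geometric (trials to first success), p = 0.095.
P(Y = 5) = (1−p)^4 · p = 0.6708 · 0.095 = 0.0637262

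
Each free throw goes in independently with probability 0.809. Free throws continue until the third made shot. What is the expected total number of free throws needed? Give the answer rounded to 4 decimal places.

3.7083

Y = total free throws until the third success; negative binomial with r=3, p=0.809.
E[Y] = r / p = 3 / 0.809 = 3.708282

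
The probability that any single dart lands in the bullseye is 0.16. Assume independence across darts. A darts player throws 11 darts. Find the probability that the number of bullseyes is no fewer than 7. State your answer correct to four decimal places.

X ~ Binomial(11, 0.16); P(X ≥ 7) = Σ C(11,k) p^k (1−p)^(11−k) over k:
  k=7: C(11,7)·0.16^7·0.84^4 = 0.000441
  k=8: C(11,8)·0.16^8·0.84^3 = 0.000042
  k=9: C(11,9)·0.16^9·0.84^2 = 0.000003
  k=10: C(11,10)·0.16^10·0.84^1 = 0.000000
  k=11: C(11,11)·0.16^11·0.84^0 = 0.000000
Total = 0.000486

0.0005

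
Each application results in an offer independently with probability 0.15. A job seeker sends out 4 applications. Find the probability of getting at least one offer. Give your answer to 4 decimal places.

P(at least one) = 1 − P(none) = 1 − (1 − 0.15)^4
= 1 − 0.522006 = 0.477994

0.4780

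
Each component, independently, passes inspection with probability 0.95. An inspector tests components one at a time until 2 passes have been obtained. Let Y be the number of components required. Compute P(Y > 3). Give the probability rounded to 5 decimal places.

0.00725

Needing more than 3 components ⇔ fewer than 2 successes in the first 3. With X ~ Binomial(3, 0.95), P(Y > 3) = P(X ≤ 1).
  k=0: C(3,0)·0.95^0·0.05^3 = 0.0001250
  k=1: C(3,1)·0.95^1·0.05^2 = 0.0071250
P(X ≤ 1) = 0.0072500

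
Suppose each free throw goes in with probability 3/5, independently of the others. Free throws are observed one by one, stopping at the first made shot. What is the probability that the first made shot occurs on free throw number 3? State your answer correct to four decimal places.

0.0960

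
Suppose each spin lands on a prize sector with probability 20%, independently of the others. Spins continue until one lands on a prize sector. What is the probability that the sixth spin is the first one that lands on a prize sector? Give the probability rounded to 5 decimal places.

0.06554

Geometric (trials to first success), p = 0.20.
P(Y = 6) = (1−p)^5 · p = 0.32768 · 0.20 = 0.0655360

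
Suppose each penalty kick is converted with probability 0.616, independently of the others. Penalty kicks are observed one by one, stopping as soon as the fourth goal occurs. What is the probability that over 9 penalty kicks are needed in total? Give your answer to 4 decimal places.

Needing more than 9 penalty kicks ⇔ fewer than 4 successes in the first 9. With X ~ Binomial(9, 0.616), P(Y > 9) = P(X ≤ 3).
  k=0: C(9,0)·0.616^0·0.384^9 = 0.000182
  k=1: C(9,1)·0.616^1·0.384^8 = 0.002621
  k=2: C(9,2)·0.616^2·0.384^7 = 0.016818
  k=3: C(9,3)·0.616^3·0.384^6 = 0.062952
P(X ≤ 3) = 0.082573

0.0826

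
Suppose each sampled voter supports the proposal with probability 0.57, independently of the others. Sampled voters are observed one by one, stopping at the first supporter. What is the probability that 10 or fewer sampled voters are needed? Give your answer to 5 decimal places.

Y = number of sampled voters to the first success; geometric, p = 0.57.
P(Y ≤ 10) = 1 − (1−p)^10 = 1 − 0.0002161 = 0.9997839

0.99978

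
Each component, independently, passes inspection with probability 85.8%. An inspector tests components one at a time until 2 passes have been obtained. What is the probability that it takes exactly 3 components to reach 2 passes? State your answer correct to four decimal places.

0.2091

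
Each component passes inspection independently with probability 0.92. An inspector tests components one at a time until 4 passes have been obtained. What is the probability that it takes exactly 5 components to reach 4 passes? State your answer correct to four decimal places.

Y = trial on which the fourth success occurs; negative binomial, r=4, p=0.92.
P(Y=5) = C(4,3) · p^4 · (1−p)^1
= 4 · 0.71639 · 0.08 = 0.229246

0.2292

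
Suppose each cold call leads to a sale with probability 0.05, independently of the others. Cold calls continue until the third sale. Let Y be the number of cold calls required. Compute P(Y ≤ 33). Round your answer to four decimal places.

Finishing within 33 cold calls ⇔ at least 3 successes in the first 33. With X ~ Binomial(33, 0.05), P(Y ≤ 33) = 1 − P(X ≤ 2).
  k=0: C(33,0)·0.05^0·0.95^33 = 0.184026
  k=1: C(33,1)·0.05^1·0.95^32 = 0.319624
  k=2: C(33,2)·0.05^2·0.95^31 = 0.269157
1 − 0.772807 = 0.227193

0.2272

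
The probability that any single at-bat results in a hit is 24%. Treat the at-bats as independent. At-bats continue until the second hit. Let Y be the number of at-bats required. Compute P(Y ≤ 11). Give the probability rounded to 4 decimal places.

0.7814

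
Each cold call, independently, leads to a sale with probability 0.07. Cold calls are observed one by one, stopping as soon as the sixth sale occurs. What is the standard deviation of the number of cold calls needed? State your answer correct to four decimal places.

Y = total cold calls until the sixth success; negative binomial with r=6, p=0.07.
SD(Y) = √[r(1−p)/p²] = √(1138.775510) = 33.745748

33.7457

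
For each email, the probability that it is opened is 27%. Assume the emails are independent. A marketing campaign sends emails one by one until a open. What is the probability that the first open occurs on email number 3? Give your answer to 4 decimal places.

Geometric (trials to first success), p = 0.27.
P(Y = 3) = (1−p)^2 · p = 0.5329 · 0.27 = 0.143883

0.1439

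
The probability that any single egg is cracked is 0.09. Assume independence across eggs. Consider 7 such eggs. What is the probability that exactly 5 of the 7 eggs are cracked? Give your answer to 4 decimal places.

X ~ Binomial(n=7, p=0.09).
P(X=5) = C(7,5) · p^5 · (1−p)^2
= 21 · 5.9049e-06 · 0.8281 = 0.000103

0.0001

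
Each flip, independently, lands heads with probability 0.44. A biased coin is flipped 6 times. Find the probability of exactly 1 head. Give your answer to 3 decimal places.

0.145

X ~ Binomial(n=6, p=0.44).
P(X=1) = C(6,1) · p^1 · (1−p)^5
= 6 · 0.44 · 0.055073 = 0.14539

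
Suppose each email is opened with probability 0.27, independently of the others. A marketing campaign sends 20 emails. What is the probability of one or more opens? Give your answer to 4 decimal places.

0.9982

P(at least one) = 1 − P(none) = 1 − (1 − 0.27)^20
= 1 − 0.001847 = 0.998153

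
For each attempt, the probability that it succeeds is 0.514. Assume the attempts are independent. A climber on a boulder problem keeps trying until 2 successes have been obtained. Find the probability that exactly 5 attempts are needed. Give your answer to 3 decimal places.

0.121

Y = trial on which the second success occurs; negative binomial, r=2, p=0.514.
P(Y=5) = C(4,1) · p^2 · (1−p)^3
= 4 · 0.2642 · 0.11479 = 0.12131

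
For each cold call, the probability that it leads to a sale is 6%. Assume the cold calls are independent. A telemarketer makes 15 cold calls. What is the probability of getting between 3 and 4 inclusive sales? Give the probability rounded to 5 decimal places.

0.05573

X ~ Binomial(15, 0.06); P(3 ≤ X ≤ 4) = Σ C(15,k) p^k (1−p)^(15−k) over k:
  k=3: C(15,3)·0.06^3·0.94^12 = 0.0467734
  k=4: C(15,4)·0.06^4·0.94^11 = 0.0089566
Total = 0.0557301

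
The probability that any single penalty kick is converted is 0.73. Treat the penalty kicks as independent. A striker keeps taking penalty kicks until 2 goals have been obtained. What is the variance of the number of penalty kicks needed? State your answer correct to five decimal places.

Y = total penalty kicks until the second success; negative binomial with r=2, p=0.73.
Var(Y) = r(1−p)/p² = 2·0.27 / 0.73² = 1.0133233

1.01332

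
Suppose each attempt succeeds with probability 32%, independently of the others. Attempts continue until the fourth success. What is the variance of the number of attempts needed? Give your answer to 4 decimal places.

Y = total attempts until the fourth success; negative binomial with r=4, p=0.32.
Var(Y) = r(1−p)/p² = 4·0.68 / 0.32² = 26.562500

26.5625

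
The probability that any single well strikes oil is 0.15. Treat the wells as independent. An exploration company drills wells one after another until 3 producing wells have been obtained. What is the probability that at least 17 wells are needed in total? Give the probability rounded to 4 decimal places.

0.5614

Needing more than 16 wells ⇔ fewer than 3 successes in the first 16. With X ~ Binomial(16, 0.15), P(Y > 16) = P(X ≤ 2).
  k=0: C(16,0)·0.15^0·0.85^16 = 0.074251
  k=1: C(16,1)·0.15^1·0.85^15 = 0.209650
  k=2: C(16,2)·0.15^2·0.85^14 = 0.277478
P(X ≤ 2) = 0.561379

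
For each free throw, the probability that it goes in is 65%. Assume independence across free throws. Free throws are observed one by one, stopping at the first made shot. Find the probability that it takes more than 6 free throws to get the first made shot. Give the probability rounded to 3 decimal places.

0.002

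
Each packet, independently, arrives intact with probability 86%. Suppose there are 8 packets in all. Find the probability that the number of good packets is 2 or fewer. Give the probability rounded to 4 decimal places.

X ~ Binomial(8, 0.86); P(X ≤ 2) = Σ C(8,k) p^k (1−p)^(8−k) over k:
  k=0: C(8,0)·0.86^0·0.14^8 = 0.000000
  k=1: C(8,1)·0.86^1·0.14^7 = 0.000007
  k=2: C(8,2)·0.86^2·0.14^6 = 0.000156
Total = 0.000163

0.0002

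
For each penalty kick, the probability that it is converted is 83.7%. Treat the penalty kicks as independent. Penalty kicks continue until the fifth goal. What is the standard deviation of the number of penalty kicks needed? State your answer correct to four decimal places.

1.0786

Y = total penalty kicks until the fifth success; negative binomial with r=5, p=0.837.
SD(Y) = √[r(1−p)/p²] = √(1.163340) = 1.078582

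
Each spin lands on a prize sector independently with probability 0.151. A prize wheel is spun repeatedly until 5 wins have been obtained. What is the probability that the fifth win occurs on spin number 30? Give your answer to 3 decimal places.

0.031

Y = trial on which the fifth success occurs; negative binomial, r=5, p=0.151.
P(Y=30) = C(29,4) · p^5 · (1−p)^25
= 23751 · 7.8503e-05 · 0.016699 = 0.03114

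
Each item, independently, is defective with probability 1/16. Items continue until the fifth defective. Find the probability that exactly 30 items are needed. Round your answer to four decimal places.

Y = trial on which the fifth success occurs; negative binomial, r=5, p=0.0625.
P(Y=30) = C(29,4) · p^5 · (1−p)^25
= 23751 · 9.5367e-07 · 0.1992 = 0.004512

0.0045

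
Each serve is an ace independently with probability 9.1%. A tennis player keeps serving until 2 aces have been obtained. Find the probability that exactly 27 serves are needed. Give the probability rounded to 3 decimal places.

0.020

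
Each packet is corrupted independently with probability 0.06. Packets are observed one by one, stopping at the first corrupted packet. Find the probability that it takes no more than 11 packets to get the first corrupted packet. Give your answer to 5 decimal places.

Y = number of packets to the first success; geometric, p = 0.06.
P(Y ≤ 11) = 1 − (1−p)^11 = 1 − 0.5062982 = 0.4937018

0.49370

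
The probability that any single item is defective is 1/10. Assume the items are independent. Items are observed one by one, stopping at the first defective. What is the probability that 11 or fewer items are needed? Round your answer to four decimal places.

0.6862

Y = number of items to the first success; geometric, p = 0.10.
P(Y ≤ 11) = 1 − (1−p)^11 = 1 − 0.313811 = 0.686189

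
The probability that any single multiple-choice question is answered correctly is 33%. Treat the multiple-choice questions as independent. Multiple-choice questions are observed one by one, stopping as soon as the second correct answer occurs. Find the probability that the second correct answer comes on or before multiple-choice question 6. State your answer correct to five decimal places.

0.64222

Finishing within 6 multiple-choice questions ⇔ at least 2 successes in the first 6. With X ~ Binomial(6, 0.33), P(Y ≤ 6) = 1 − P(X ≤ 1).
  k=0: C(6,0)·0.33^0·0.67^6 = 0.0904584
  k=1: C(6,1)·0.33^1·0.67^5 = 0.2673248
1 − 0.3577832 = 0.6422168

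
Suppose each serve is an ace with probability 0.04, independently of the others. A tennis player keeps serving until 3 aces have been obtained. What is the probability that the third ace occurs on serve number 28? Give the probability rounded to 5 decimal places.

0.00810

Y = trial on which the third success occurs; negative binomial, r=3, p=0.04.
P(Y=28) = C(27,2) · p^3 · (1−p)^25
= 351 · 6.4e-05 · 0.3604 = 0.0080960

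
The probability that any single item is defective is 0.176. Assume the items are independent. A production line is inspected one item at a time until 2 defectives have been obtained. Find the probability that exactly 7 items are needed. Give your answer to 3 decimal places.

0.071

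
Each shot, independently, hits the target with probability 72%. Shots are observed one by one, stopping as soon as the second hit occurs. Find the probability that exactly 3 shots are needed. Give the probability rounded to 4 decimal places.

0.2903

Y = trial on which the second success occurs; negative binomial, r=2, p=0.72.
P(Y=3) = C(2,1) · p^2 · (1−p)^1
= 2 · 0.5184 · 0.28 = 0.290304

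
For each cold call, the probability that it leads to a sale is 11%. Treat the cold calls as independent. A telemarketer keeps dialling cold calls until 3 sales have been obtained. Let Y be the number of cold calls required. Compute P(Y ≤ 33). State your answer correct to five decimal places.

0.71906

Finishing within 33 cold calls ⇔ at least 3 successes in the first 33. With X ~ Binomial(33, 0.11), P(Y ≤ 33) = 1 − P(X ≤ 2).
  k=0: C(33,0)·0.11^0·0.89^33 = 0.0213732
  k=1: C(33,1)·0.11^1·0.89^32 = 0.0871740
  k=2: C(33,2)·0.11^2·0.89^31 = 0.1723890
1 − 0.2809362 = 0.7190638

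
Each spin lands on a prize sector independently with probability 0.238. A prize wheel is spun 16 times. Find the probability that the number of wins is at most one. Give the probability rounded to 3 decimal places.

0.077

X ~ Binomial(16, 0.238); P(X ≤ 1) = Σ C(16,k) p^k (1−p)^(16−k) over k:
  k=0: C(16,0)·0.238^0·0.762^16 = 0.01292
  k=1: C(16,1)·0.238^1·0.762^15 = 0.06457
Total = 0.07749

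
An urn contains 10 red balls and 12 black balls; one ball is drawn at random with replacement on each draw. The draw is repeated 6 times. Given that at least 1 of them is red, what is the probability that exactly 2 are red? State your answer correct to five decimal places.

0.28175

X ~ Binomial(6, 0.454545). Want P(X=2 | X≥1) = P(X=2) / P(X≥1).
P(X=2) = C(6,2)·0.454545^2·0.545455^4 = 0.2743343
P(X≥1) = 1 − 0.0263361 = 0.9736639
Ratio = 0.2743343 / 0.9736639 = 0.2817546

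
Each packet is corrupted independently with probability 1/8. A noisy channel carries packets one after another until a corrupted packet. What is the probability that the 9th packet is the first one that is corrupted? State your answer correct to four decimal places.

0.0430

Geometric (trials to first success), p = 0.125.
P(Y = 9) = (1−p)^8 · p = 0.34361 · 0.125 = 0.042951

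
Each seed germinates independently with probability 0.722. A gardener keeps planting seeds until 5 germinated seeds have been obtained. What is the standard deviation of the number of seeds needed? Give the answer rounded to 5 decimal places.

1.63294

Y = total seeds until the fifth success; negative binomial with r=5, p=0.722.
SD(Y) = √[r(1−p)/p²] = √(2.6664927) = 1.6329399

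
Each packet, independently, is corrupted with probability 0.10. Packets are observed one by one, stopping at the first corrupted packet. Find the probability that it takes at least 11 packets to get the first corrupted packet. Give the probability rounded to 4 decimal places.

Y = number of packets to the first success; geometric, p = 0.10.
P(Y > 10) = P(first 10 all fail) = (1−p)^10 = 0.348678

0.3487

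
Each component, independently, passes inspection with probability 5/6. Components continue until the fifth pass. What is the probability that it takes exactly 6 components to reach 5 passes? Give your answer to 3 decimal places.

0.335

Y = trial on which the fifth success occurs; negative binomial, r=5, p=0.833333.
P(Y=6) = C(5,4) · p^5 · (1−p)^1
= 5 · 0.40188 · 0.16667 = 0.33490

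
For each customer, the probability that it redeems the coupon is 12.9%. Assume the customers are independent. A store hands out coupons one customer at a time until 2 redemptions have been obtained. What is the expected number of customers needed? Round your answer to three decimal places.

15.504

Y = total customers until the second success; negative binomial with r=2, p=0.129.
E[Y] = r / p = 2 / 0.129 = 15.50388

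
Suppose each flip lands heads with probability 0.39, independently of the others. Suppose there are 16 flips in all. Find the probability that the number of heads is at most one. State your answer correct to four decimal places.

X ~ Binomial(16, 0.39); P(X ≤ 1) = Σ C(16,k) p^k (1−p)^(16−k) over k:
  k=0: C(16,0)·0.39^0·0.61^16 = 0.000368
  k=1: C(16,1)·0.39^1·0.61^15 = 0.003760
Total = 0.004127

0.0041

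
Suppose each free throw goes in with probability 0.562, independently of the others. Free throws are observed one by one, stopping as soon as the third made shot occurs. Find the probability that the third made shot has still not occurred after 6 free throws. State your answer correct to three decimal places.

Needing more than 6 free throws ⇔ fewer than 3 successes in the first 6. With X ~ Binomial(6, 0.562), P(Y > 6) = P(X ≤ 2).
  k=0: C(6,0)·0.562^0·0.438^6 = 0.00706
  k=1: C(6,1)·0.562^1·0.438^5 = 0.05436
  k=2: C(6,2)·0.562^2·0.438^4 = 0.17437
P(X ≤ 2) = 0.23578

0.236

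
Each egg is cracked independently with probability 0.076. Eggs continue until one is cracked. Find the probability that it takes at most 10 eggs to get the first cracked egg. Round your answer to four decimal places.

0.5464

Y = number of eggs to the first success; geometric, p = 0.076.
P(Y ≤ 10) = 1 − (1−p)^10 = 1 − 0.453649 = 0.546351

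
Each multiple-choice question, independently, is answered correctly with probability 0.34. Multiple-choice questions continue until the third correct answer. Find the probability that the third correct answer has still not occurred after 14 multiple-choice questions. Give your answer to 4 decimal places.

Needing more than 14 multiple-choice questions ⇔ fewer than 3 successes in the first 14. With X ~ Binomial(14, 0.34), P(Y > 14) = P(X ≤ 2).
  k=0: C(14,0)·0.34^0·0.66^14 = 0.002976
  k=1: C(14,1)·0.34^1·0.66^13 = 0.021462
  k=2: C(14,2)·0.34^2·0.66^12 = 0.071866
P(X ≤ 2) = 0.096305

0.0963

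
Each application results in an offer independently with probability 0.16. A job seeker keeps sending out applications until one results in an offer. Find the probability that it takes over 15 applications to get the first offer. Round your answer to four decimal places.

0.0731

Y = number of applications to the first success; geometric, p = 0.16.
P(Y > 15) = P(first 15 all fail) = (1−p)^15 = 0.073146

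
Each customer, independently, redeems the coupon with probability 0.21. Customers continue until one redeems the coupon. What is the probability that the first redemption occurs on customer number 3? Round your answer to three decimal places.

0.131

Geometric (trials to first success), p = 0.21.
P(Y = 3) = (1−p)^2 · p = 0.6241 · 0.21 = 0.13106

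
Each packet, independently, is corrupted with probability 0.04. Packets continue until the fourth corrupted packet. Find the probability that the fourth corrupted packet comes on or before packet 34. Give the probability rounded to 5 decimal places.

Finishing within 34 packets ⇔ at least 4 successes in the first 34. With X ~ Binomial(34, 0.04), P(Y ≤ 34) = 1 − P(X ≤ 3).
  k=0: C(34,0)·0.04^0·0.96^34 = 0.2495870
  k=1: C(34,1)·0.04^1·0.96^33 = 0.3535816
  k=2: C(34,2)·0.04^2·0.96^32 = 0.2430873
  k=3: C(34,3)·0.04^3·0.96^31 = 0.1080388
1 − 0.9542947 = 0.0457053

0.04571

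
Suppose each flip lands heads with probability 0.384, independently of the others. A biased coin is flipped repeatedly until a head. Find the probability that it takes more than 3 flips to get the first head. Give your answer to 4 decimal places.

Y = number of flips to the first success; geometric, p = 0.384.
P(Y > 3) = P(first 3 all fail) = (1−p)^3 = 0.233745

0.2337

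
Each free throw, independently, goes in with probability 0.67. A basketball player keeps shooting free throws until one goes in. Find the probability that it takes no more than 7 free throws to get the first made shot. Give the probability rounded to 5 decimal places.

0.99957

Y = number of free throws to the first success; geometric, p = 0.67.
P(Y ≤ 7) = 1 − (1−p)^7 = 1 − 0.0004262 = 0.9995738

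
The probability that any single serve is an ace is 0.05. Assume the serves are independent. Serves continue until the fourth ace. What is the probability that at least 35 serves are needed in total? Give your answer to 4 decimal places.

Needing more than 34 serves ⇔ fewer than 4 successes in the first 34. With X ~ Binomial(34, 0.05), P(Y > 34) = P(X ≤ 3).
  k=0: C(34,0)·0.05^0·0.95^34 = 0.174825
  k=1: C(34,1)·0.05^1·0.95^33 = 0.312844
  k=2: C(34,2)·0.05^2·0.95^32 = 0.271680
  k=3: C(34,3)·0.05^3·0.95^31 = 0.152522
P(X ≤ 3) = 0.911871

0.9119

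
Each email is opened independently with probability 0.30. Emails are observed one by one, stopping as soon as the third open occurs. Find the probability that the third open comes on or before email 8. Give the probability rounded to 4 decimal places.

0.4482

Finishing within 8 emails ⇔ at least 3 successes in the first 8. With X ~ Binomial(8, 0.30), P(Y ≤ 8) = 1 − P(X ≤ 2).
  k=0: C(8,0)·0.30^0·0.70^8 = 0.057648
  k=1: C(8,1)·0.30^1·0.70^7 = 0.197650
  k=2: C(8,2)·0.30^2·0.70^6 = 0.296475
1 − 0.551774 = 0.448226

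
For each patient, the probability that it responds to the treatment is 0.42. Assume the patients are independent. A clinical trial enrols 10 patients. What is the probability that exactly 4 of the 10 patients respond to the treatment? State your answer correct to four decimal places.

X ~ Binomial(n=10, p=0.42).
P(X=4) = C(10,4) · p^4 · (1−p)^6
= 210 · 0.031117 · 0.038069 = 0.248762

0.2488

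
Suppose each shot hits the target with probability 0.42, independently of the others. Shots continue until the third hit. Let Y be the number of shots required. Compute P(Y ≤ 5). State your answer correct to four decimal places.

Finishing within 5 shots ⇔ at least 3 successes in the first 5. With X ~ Binomial(5, 0.42), P(Y ≤ 5) = 1 − P(X ≤ 2).
  k=0: C(5,0)·0.42^0·0.58^5 = 0.065636
  k=1: C(5,1)·0.42^1·0.58^4 = 0.237646
  k=2: C(5,2)·0.42^2·0.58^3 = 0.344178
1 − 0.647460 = 0.352540

0.3525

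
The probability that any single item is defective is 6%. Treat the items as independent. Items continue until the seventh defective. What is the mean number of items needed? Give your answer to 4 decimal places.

Y = total items until the seventh success; negative binomial with r=7, p=0.06.
E[Y] = r / p = 7 / 0.06 = 116.666667

116.6667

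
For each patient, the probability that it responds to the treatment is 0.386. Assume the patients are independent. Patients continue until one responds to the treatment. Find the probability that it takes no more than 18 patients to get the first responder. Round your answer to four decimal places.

Y = number of patients to the first success; geometric, p = 0.386.
P(Y ≤ 18) = 1 − (1−p)^18 = 1 − 0.000154 = 0.999846

0.9998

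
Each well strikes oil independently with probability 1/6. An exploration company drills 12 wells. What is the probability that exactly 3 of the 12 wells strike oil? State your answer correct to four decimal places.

X ~ Binomial(n=12, p=0.166667).
P(X=3) = C(12,3) · p^3 · (1−p)^9
= 220 · 0.0046296 · 0.19381 = 0.197396

0.1974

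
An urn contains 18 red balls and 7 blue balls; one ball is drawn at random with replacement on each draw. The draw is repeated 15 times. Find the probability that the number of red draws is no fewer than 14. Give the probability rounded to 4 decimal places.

0.0495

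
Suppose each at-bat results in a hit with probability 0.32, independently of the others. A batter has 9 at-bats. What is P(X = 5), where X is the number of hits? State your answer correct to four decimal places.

0.0904

X ~ Binomial(n=9, p=0.32).
P(X=5) = C(9,5) · p^5 · (1−p)^4
= 126 · 0.0033554 · 0.21381 = 0.090397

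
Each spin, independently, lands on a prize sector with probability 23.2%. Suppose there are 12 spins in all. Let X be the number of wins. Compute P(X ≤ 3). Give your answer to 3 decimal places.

X ~ Binomial(12, 0.232); P(X ≤ 3) = Σ C(12,k) p^k (1−p)^(12−k) over k:
  k=0: C(12,0)·0.232^0·0.768^12 = 0.04211
  k=1: C(12,1)·0.232^1·0.768^11 = 0.15263
  k=2: C(12,2)·0.232^2·0.768^10 = 0.25359
  k=3: C(12,3)·0.232^3·0.768^9 = 0.25535
Total = 0.70368

0.704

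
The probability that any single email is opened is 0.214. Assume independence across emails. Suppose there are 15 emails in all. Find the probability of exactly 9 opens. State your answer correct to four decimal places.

0.0011

X ~ Binomial(n=15, p=0.214).
P(X=9) = C(15,9) · p^9 · (1−p)^6
= 5005 · 9.4129e-07 · 0.2358 = 0.001111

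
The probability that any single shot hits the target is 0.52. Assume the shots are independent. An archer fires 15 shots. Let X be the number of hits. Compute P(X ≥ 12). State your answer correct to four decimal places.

0.0254

X ~ Binomial(15, 0.52); P(X ≥ 12) = Σ C(15,k) p^k (1−p)^(15−k) over k:
  k=12: C(15,12)·0.52^12·0.48^3 = 0.019669
  k=13: C(15,13)·0.52^13·0.48^2 = 0.004917
  k=14: C(15,14)·0.52^14·0.48^1 = 0.000761
  k=15: C(15,15)·0.52^15·0.48^0 = 0.000055
Total = 0.025402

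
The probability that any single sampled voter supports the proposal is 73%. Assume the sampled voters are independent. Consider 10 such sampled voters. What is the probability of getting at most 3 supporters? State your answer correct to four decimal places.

0.0056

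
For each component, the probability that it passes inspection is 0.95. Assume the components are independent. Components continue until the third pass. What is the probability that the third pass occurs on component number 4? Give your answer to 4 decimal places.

0.1286

Y = trial on which the third success occurs; negative binomial, r=3, p=0.95.
P(Y=4) = C(3,2) · p^3 · (1−p)^1
= 3 · 0.85737 · 0.05 = 0.128606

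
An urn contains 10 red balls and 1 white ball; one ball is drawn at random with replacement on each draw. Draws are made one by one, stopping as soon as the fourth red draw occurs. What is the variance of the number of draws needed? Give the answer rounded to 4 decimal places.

0.4400

Y = total draws until the fourth success; negative binomial with r=4, p=0.909091.
Var(Y) = r(1−p)/p² = 4·0.090909 / 0.909091² = 0.440000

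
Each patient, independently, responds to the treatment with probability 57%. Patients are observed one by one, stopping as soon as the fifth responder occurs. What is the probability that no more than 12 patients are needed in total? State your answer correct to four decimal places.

0.9131

Finishing within 12 patients ⇔ at least 5 successes in the first 12. With X ~ Binomial(12, 0.57), P(Y ≤ 12) = 1 − P(X ≤ 4).
  k=0: C(12,0)·0.57^0·0.43^12 = 0.000040
  k=1: C(12,1)·0.57^1·0.43^11 = 0.000636
  k=2: C(12,2)·0.57^2·0.43^10 = 0.004634
  k=3: C(12,3)·0.57^3·0.43^9 = 0.020477
  k=4: C(12,4)·0.57^4·0.43^8 = 0.061073
1 − 0.086860 = 0.913140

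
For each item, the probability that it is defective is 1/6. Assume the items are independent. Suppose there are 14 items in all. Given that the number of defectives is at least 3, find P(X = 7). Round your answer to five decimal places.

X ~ Binomial(14, 0.166667). Want P(X=7 | X≥3) = P(X=7) / P(X≥3).
P(X=7) = C(14,7)·0.166667^7·0.833333^7 = 0.0034215
P(X≥3) = 1 − 0.0778866 − 0.2180824 − 0.2835071 = 0.4205240
Ratio = 0.0034215 / 0.4205240 = 0.0081363

0.00814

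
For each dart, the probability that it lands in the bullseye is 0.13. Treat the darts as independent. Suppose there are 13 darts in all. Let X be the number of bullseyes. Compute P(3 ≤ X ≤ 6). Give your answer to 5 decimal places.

X ~ Binomial(13, 0.13); P(3 ≤ X ≤ 6) = Σ C(13,k) p^k (1−p)^(13−k) over k:
  k=3: C(13,3)·0.13^3·0.87^10 = 0.1560949
  k=4: C(13,4)·0.13^4·0.87^9 = 0.0583113
  k=5: C(13,5)·0.13^5·0.87^8 = 0.0156837
  k=6: C(13,6)·0.13^6·0.87^7 = 0.0031247
Total = 0.2332146

0.23321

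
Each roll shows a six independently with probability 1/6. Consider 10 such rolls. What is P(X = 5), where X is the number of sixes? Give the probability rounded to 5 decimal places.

X ~ Binomial(n=10, p=0.166667).
P(X=5) = C(10,5) · p^5 · (1−p)^5
= 252 · 0.0001286 · 0.40188 = 0.0130238

0.01302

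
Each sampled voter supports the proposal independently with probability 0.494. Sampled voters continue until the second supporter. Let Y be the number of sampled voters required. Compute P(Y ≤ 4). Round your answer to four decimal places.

0.6784

Finishing within 4 sampled voters ⇔ at least 2 successes in the first 4. With X ~ Binomial(4, 0.494), P(Y ≤ 4) = 1 − P(X ≤ 1).
  k=0: C(4,0)·0.494^0·0.506^4 = 0.065554
  k=1: C(4,1)·0.494^1·0.506^3 = 0.255999
1 − 0.321554 = 0.678446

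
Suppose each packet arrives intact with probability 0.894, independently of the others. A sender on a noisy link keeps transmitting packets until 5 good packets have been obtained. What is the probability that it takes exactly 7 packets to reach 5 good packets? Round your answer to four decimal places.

0.0962

Y = trial on which the fifth success occurs; negative binomial, r=5, p=0.894.
P(Y=7) = C(6,4) · p^5 · (1−p)^2
= 15 · 0.57107 · 0.011236 = 0.096248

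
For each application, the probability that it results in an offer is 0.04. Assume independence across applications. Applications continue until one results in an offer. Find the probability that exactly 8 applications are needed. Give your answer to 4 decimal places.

Geometric (trials to first success), p = 0.04.
P(Y = 8) = (1−p)^7 · p = 0.75145 · 0.04 = 0.030058

0.0301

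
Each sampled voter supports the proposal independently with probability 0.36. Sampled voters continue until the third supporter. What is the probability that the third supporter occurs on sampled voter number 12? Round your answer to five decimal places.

Y = trial on which the third success occurs; negative binomial, r=3, p=0.36.
P(Y=12) = C(11,2) · p^3 · (1−p)^9
= 55 · 0.046656 · 0.018014 = 0.0462264

0.04623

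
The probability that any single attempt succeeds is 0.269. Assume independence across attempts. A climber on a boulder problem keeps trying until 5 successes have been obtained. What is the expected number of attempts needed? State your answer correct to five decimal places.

18.58736

Y = total attempts until the fifth success; negative binomial with r=5, p=0.269.
E[Y] = r / p = 5 / 0.269 = 18.5873606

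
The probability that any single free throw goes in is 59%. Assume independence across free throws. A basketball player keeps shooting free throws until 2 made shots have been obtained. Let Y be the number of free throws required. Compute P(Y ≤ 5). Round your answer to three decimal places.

0.905

Finishing within 5 free throws ⇔ at least 2 successes in the first 5. With X ~ Binomial(5, 0.59), P(Y ≤ 5) = 1 − P(X ≤ 1).
  k=0: C(5,0)·0.59^0·0.41^5 = 0.01159
  k=1: C(5,1)·0.59^1·0.41^4 = 0.08336
1 − 0.09495 = 0.90505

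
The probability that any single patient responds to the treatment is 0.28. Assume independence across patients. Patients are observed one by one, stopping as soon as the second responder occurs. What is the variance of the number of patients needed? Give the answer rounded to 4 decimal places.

Y = total patients until the second success; negative binomial with r=2, p=0.28.
Var(Y) = r(1−p)/p² = 2·0.72 / 0.28² = 18.367347

18.3673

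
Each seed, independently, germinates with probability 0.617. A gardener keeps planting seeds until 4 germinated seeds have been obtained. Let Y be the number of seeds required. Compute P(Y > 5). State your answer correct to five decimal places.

0.63305

Needing more than 5 seeds ⇔ fewer than 4 successes in the first 5. With X ~ Binomial(5, 0.617), P(Y > 5) = P(X ≤ 3).
  k=0: C(5,0)·0.617^0·0.383^5 = 0.0082413
  k=1: C(5,1)·0.617^1·0.383^4 = 0.0663820
  k=2: C(5,2)·0.617^2·0.383^3 = 0.2138783
  k=3: C(5,3)·0.617^3·0.383^2 = 0.3445506
P(X ≤ 3) = 0.6330521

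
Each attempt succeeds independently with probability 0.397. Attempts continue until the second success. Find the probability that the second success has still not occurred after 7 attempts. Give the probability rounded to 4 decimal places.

0.1626

Needing more than 7 attempts ⇔ fewer than 2 successes in the first 7. With X ~ Binomial(7, 0.397), P(Y > 7) = P(X ≤ 1).
  k=0: C(7,0)·0.397^0·0.603^7 = 0.028988
  k=1: C(7,1)·0.397^1·0.603^6 = 0.133596
P(X ≤ 1) = 0.162584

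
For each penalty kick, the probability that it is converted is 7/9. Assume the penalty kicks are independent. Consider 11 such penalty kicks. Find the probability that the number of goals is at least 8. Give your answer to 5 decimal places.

0.78643

X ~ Binomial(11, 0.777778); P(X ≥ 8) = Σ C(11,k) p^k (1−p)^(11−k) over k:
  k=8: C(11,8)·0.777778^8·0.222222^3 = 0.2424882
  k=9: C(11,9)·0.777778^9·0.222222^2 = 0.2829029
  k=10: C(11,10)·0.777778^10·0.222222^1 = 0.1980320
  k=11: C(11,11)·0.777778^11·0.222222^0 = 0.0630102
Total = 0.7864334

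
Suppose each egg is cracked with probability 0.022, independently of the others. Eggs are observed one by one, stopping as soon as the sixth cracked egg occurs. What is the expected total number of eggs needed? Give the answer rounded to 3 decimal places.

272.727

Y = total eggs until the sixth success; negative binomial with r=6, p=0.022.
E[Y] = r / p = 6 / 0.022 = 272.72727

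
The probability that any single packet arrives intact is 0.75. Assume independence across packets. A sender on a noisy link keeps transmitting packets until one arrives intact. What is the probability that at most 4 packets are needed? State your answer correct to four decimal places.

0.9961

Y = number of packets to the first success; geometric, p = 0.75.
P(Y ≤ 4) = 1 − (1−p)^4 = 1 − 0.003906 = 0.996094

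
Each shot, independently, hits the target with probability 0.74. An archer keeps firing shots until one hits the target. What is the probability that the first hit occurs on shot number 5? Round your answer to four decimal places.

Geometric (trials to first success), p = 0.74.
P(Y = 5) = (1−p)^4 · p = 0.0045698 · 0.74 = 0.003382

0.0034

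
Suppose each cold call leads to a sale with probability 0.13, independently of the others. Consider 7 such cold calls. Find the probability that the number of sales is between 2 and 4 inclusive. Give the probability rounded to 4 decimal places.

0.2275

X ~ Binomial(7, 0.13); P(2 ≤ X ≤ 4) = Σ C(7,k) p^k (1−p)^(7−k) over k:
  k=2: C(7,2)·0.13^2·0.87^5 = 0.176890
  k=3: C(7,3)·0.13^3·0.87^4 = 0.044053
  k=4: C(7,4)·0.13^4·0.87^3 = 0.006583
Total = 0.227525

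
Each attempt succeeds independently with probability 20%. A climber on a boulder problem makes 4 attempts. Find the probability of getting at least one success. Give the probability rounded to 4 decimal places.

P(at least one) = 1 − P(none) = 1 − (1 − 0.20)^4
= 1 − 0.409600 = 0.590400

0.5904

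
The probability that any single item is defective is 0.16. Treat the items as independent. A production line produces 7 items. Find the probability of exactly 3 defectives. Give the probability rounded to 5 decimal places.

0.07137

X ~ Binomial(n=7, p=0.16).
P(X=3) = C(7,3) · p^3 · (1−p)^4
= 35 · 0.004096 · 0.49787 = 0.0713748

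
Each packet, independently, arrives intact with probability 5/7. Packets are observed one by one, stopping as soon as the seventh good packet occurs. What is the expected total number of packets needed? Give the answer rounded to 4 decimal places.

Y = total packets until the seventh success; negative binomial with r=7, p=0.714286.
E[Y] = r / p = 7 / 0.714286 = 9.800000

9.8000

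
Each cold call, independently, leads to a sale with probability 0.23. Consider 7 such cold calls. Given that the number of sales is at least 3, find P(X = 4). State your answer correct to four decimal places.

X ~ Binomial(7, 0.23). Want P(X=4 | X≥3) = P(X=4) / P(X≥3).
P(X=4) = C(7,4)·0.23^4·0.77^3 = 0.044715
P(X≥3) = 1 − 0.160485 − 0.335560 − 0.300697 = 0.203258
Ratio = 0.044715 / 0.203258 = 0.219990

0.2200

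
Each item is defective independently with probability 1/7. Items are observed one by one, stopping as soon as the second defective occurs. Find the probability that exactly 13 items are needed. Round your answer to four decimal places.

0.0449

Y = trial on which the second success occurs; negative binomial, r=2, p=0.142857.
P(Y=13) = C(12,1) · p^2 · (1−p)^11
= 12 · 0.020408 · 0.18348 = 0.044934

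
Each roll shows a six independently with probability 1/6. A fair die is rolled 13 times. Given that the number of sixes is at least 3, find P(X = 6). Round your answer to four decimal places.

0.0276

X ~ Binomial(13, 0.166667). Want P(X=6 | X≥3) = P(X=6) / P(X≥3).
P(X=6) = C(13,6)·0.166667^6·0.833333^7 = 0.010265
P(X≥3) = 1 − 0.093464 − 0.243006 − 0.291607 = 0.371923
Ratio = 0.010265 / 0.371923 = 0.027599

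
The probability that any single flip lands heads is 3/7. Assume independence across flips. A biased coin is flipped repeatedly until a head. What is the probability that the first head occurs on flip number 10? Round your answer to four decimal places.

Geometric (trials to first success), p = 0.428571.
P(Y = 10) = (1−p)^9 · p = 0.0064962 · 0.428571 = 0.002784

0.0028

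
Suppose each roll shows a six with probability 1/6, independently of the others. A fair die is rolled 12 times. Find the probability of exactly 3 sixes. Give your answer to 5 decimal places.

X ~ Binomial(n=12, p=0.166667).
P(X=3) = C(12,3) · p^3 · (1−p)^9
= 220 · 0.0046296 · 0.19381 = 0.1973957

0.19740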